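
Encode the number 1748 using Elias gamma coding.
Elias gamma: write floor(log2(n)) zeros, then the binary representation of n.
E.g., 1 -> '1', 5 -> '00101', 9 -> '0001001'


num_bits = floor(log2(1748)) + 1 = 11
leading_zeros = num_bits - 1 = 10
binary(1748) = 11011010100

Elias gamma(1748) = '0000000000' + '11011010100' = 000000000011011010100 (21 bits)


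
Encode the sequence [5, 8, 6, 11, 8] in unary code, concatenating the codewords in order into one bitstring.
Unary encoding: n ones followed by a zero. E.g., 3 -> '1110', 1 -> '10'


Encode each number as n ones followed by a terminating 0:
  5 -> 111110 (6 bits)
  8 -> 111111110 (9 bits)
  6 -> 1111110 (7 bits)
  11 -> 111111111110 (12 bits)
  8 -> 111111110 (9 bits)
Total length = 6 + 9 + 7 + 12 + 9 = 43 bits.

Unary([5, 8, 6, 11, 8]) = 1111101111111101111110111111111110111111110 (43 bits)


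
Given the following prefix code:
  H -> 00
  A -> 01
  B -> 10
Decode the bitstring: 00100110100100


Decoding step by step:
Bits 00 -> H
Bits 10 -> B
Bits 01 -> A
Bits 10 -> B
Bits 10 -> B
Bits 01 -> A
Bits 00 -> H


Decoded message: HBABBAH


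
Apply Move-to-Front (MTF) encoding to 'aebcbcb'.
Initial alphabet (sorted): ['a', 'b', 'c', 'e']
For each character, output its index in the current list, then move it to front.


MTF encoding:
'a': index 0 in ['a', 'b', 'c', 'e'] -> ['a', 'b', 'c', 'e']
'e': index 3 in ['a', 'b', 'c', 'e'] -> ['e', 'a', 'b', 'c']
'b': index 2 in ['e', 'a', 'b', 'c'] -> ['b', 'e', 'a', 'c']
'c': index 3 in ['b', 'e', 'a', 'c'] -> ['c', 'b', 'e', 'a']
'b': index 1 in ['c', 'b', 'e', 'a'] -> ['b', 'c', 'e', 'a']
'c': index 1 in ['b', 'c', 'e', 'a'] -> ['c', 'b', 'e', 'a']
'b': index 1 in ['c', 'b', 'e', 'a'] -> ['b', 'c', 'e', 'a']


Output: [0, 3, 2, 3, 1, 1, 1]


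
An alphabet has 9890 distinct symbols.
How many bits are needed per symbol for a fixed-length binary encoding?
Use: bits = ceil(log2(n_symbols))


log2(9890) = 13.2718
Bracket: 2^13 = 8192 < 9890 <= 2^14 = 16384
So ceil(log2(9890)) = 14

bits = ceil(log2(9890)) = ceil(13.2718) = 14 bits


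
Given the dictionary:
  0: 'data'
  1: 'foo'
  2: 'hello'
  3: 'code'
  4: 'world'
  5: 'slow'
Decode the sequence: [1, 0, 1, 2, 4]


Look up each index in the dictionary:
  1 -> 'foo'
  0 -> 'data'
  1 -> 'foo'
  2 -> 'hello'
  4 -> 'world'

Decoded: "foo data foo hello world"


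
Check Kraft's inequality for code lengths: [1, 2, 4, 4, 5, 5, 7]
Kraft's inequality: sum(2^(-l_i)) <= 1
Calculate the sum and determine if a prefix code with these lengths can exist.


Sum = 2^(-1) + 2^(-2) + 2^(-4) + 2^(-4) + 2^(-5) + 2^(-5) + 2^(-7)
    = 0.5 + 0.25 + 0.0625 + 0.0625 + 0.03125 + 0.03125 + 0.0078125
    = 121/128 = 0.9453125
Since 0.9453125 <= 1, Kraft's inequality IS satisfied.
A prefix code with these lengths CAN exist.

Kraft sum = 0.9453125. Satisfied.


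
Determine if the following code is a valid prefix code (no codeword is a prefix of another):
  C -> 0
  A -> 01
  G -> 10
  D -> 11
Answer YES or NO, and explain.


Checking each pair (does one codeword prefix another?):
  C='0' vs A='01': prefix -- VIOLATION

NO -- this is NOT a valid prefix code. C (0) is a prefix of A (01).


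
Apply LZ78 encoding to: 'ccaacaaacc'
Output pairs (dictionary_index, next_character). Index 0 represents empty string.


LZ78 encoding steps:
Dictionary: {0: ''}
Step 1: w='' (idx 0), next='c' -> output (0, 'c'), add 'c' as idx 1
Step 2: w='c' (idx 1), next='a' -> output (1, 'a'), add 'ca' as idx 2
Step 3: w='' (idx 0), next='a' -> output (0, 'a'), add 'a' as idx 3
Step 4: w='ca' (idx 2), next='a' -> output (2, 'a'), add 'caa' as idx 4
Step 5: w='a' (idx 3), next='c' -> output (3, 'c'), add 'ac' as idx 5
Step 6: w='c' (idx 1), end of input -> output (1, '')


Encoded: [(0, 'c'), (1, 'a'), (0, 'a'), (2, 'a'), (3, 'c'), (1, '')]


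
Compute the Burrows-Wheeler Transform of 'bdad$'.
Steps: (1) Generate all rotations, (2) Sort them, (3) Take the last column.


Rotations (sorted):
  0: $bdad -> last char: d
  1: ad$bd -> last char: d
  2: bdad$ -> last char: $
  3: d$bda -> last char: a
  4: dad$b -> last char: b


BWT = dd$ab


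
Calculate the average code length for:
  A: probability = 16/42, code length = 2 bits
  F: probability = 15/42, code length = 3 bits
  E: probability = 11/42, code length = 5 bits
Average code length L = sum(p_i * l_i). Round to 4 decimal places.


Weighted contributions p_i * l_i:
  A: (16/42) * 2 = 32/42
  F: (15/42) * 3 = 45/42
  E: (11/42) * 5 = 55/42
Sum = (32 + 45 + 55)/42 = 132/42

L = 132/42 = 3.1429 bits/symbol


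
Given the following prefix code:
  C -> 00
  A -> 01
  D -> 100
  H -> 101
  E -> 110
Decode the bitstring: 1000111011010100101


Decoding step by step:
Bits 100 -> D
Bits 01 -> A
Bits 110 -> E
Bits 110 -> E
Bits 101 -> H
Bits 00 -> C
Bits 101 -> H


Decoded message: DAEEHCH


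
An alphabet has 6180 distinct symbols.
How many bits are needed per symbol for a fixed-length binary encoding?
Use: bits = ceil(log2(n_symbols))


log2(6180) = 12.5934
Bracket: 2^12 = 4096 < 6180 <= 2^13 = 8192
So ceil(log2(6180)) = 13

bits = ceil(log2(6180)) = ceil(12.5934) = 13 bits


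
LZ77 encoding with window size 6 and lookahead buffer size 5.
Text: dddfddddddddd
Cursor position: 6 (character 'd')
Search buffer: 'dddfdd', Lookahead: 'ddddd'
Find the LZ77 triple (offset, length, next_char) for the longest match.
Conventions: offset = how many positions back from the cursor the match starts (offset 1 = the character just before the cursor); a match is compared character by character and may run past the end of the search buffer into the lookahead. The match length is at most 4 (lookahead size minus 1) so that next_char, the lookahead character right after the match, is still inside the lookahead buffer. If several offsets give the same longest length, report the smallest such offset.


Try each offset into the search buffer:
  offset=1 (pos 5, char 'd'): match length 4
  offset=2 (pos 4, char 'd'): match length 4
  offset=3 (pos 3, char 'f'): match length 0
  offset=4 (pos 2, char 'd'): match length 1
  offset=5 (pos 1, char 'd'): match length 2
  offset=6 (pos 0, char 'd'): match length 3
Longest match has length 4, found at offsets 1, 2; take the smallest, offset 1.
next_char = character at position 6 + 4 = 10 -> 'd'

Best match: offset=1, length=4 (matching 'dddd' starting at position 5)
LZ77 triple: (1, 4, 'd')


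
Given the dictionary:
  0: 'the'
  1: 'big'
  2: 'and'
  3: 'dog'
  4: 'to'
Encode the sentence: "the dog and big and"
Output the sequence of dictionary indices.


Look up each word in the dictionary:
  'the' -> 0
  'dog' -> 3
  'and' -> 2
  'big' -> 1
  'and' -> 2

Encoded: [0, 3, 2, 1, 2]


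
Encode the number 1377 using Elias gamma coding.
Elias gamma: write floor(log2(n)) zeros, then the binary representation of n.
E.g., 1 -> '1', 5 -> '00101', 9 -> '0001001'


num_bits = floor(log2(1377)) + 1 = 11
leading_zeros = num_bits - 1 = 10
binary(1377) = 10101100001

Elias gamma(1377) = '0000000000' + '10101100001' = 000000000010101100001 (21 bits)


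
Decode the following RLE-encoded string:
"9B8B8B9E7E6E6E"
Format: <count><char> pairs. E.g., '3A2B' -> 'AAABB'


Expanding each <count><char> pair:
  9B -> 'BBBBBBBBB'
  8B -> 'BBBBBBBB'
  8B -> 'BBBBBBBB'
  9E -> 'EEEEEEEEE'
  7E -> 'EEEEEEE'
  6E -> 'EEEEEE'
  6E -> 'EEEEEE'

Decoded = BBBBBBBBBBBBBBBBBBBBBBBBBEEEEEEEEEEEEEEEEEEEEEEEEEEEE


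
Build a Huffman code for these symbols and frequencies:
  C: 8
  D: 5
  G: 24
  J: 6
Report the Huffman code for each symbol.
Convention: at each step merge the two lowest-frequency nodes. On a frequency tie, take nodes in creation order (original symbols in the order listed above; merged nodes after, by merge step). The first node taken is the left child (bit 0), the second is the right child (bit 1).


Huffman tree construction:
Step 1: Merge D(5) + J(6) = 11
Step 2: Merge C(8) + (D+J)(11) = 19
Step 3: Merge (C+(D+J))(19) + G(24) = 43
Read each symbol's code off the tree from the root (left child = 0, right child = 1).

Codes:
  C: 00 (length 2)
  D: 010 (length 3)
  G: 1 (length 1)
  J: 011 (length 3)
Average code length: 73/43 = 1.6977 bits/symbol


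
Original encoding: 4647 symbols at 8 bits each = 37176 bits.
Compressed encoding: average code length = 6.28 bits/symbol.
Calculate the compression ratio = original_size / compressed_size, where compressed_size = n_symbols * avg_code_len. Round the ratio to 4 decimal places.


original_size = n_symbols * orig_bits = 4647 * 8 = 37176 bits
compressed_size = n_symbols * avg_code_len = 4647 * 6.28 = 29183.16 bits
ratio = original_size / compressed_size = 37176 / 29183.16 = 1.2739

Compression ratio = 1.2739


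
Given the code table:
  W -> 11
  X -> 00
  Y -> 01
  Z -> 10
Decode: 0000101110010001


Decoding:
00 -> X
00 -> X
10 -> Z
11 -> W
10 -> Z
01 -> Y
00 -> X
01 -> Y


Result: XXZWZYXY


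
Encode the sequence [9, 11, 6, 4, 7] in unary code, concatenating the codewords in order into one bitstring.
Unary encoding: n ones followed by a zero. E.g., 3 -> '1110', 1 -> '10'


Encode each number as n ones followed by a terminating 0:
  9 -> 1111111110 (10 bits)
  11 -> 111111111110 (12 bits)
  6 -> 1111110 (7 bits)
  4 -> 11110 (5 bits)
  7 -> 11111110 (8 bits)
Total length = 10 + 12 + 7 + 5 + 8 = 42 bits.

Unary([9, 11, 6, 4, 7]) = 111111111011111111111011111101111011111110 (42 bits)


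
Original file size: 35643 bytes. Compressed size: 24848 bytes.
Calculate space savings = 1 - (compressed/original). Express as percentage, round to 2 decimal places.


ratio = compressed/original = 24848/35643 = 0.697135
savings = 1 - ratio = 1 - 0.697135 = 0.302865
as a percentage: 0.302865 * 100 = 30.29%

Space savings = 1 - 24848/35643 = 30.29%


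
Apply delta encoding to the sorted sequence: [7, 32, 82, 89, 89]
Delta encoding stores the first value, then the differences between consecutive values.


First value: 7
Deltas:
  32 - 7 = 25
  82 - 32 = 50
  89 - 82 = 7
  89 - 89 = 0


Delta encoded: [7, 25, 50, 7, 0]


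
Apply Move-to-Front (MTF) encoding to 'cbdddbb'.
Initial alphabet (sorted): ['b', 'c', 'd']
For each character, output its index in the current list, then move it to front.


MTF encoding:
'c': index 1 in ['b', 'c', 'd'] -> ['c', 'b', 'd']
'b': index 1 in ['c', 'b', 'd'] -> ['b', 'c', 'd']
'd': index 2 in ['b', 'c', 'd'] -> ['d', 'b', 'c']
'd': index 0 in ['d', 'b', 'c'] -> ['d', 'b', 'c']
'd': index 0 in ['d', 'b', 'c'] -> ['d', 'b', 'c']
'b': index 1 in ['d', 'b', 'c'] -> ['b', 'd', 'c']
'b': index 0 in ['b', 'd', 'c'] -> ['b', 'd', 'c']


Output: [1, 1, 2, 0, 0, 1, 0]


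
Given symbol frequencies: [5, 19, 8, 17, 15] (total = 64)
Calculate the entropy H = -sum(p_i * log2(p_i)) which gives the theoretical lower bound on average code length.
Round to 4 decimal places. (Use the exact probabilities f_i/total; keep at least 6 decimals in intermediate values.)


Per-symbol terms -p_i * log2(p_i) with p_i = f_i/64:
  p = 5/64 = 0.078125: log2(p) = -3.678072, -p*log2(p) = 0.287349
  p = 19/64 = 0.296875: log2(p) = -1.752072, -p*log2(p) = 0.520147
  p = 8/64 = 0.125000: log2(p) = -3.000000, -p*log2(p) = 0.375000
  p = 17/64 = 0.265625: log2(p) = -1.912537, -p*log2(p) = 0.508018
  p = 15/64 = 0.234375: log2(p) = -2.093109, -p*log2(p) = 0.490573
H = 0.287349 + 0.520147 + 0.375000 + 0.508018 + 0.490573 = 2.181087

H = 2.1811 bits/symbol


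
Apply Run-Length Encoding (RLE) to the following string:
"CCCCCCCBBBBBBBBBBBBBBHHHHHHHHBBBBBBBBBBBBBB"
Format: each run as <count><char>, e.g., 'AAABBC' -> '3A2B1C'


Scanning runs left to right:
  i=0: run of 'C' x 7 -> '7C'
  i=7: run of 'B' x 14 -> '14B'
  i=21: run of 'H' x 8 -> '8H'
  i=29: run of 'B' x 14 -> '14B'

RLE = 7C14B8H14B


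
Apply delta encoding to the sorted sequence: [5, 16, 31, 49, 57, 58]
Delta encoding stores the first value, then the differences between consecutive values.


First value: 5
Deltas:
  16 - 5 = 11
  31 - 16 = 15
  49 - 31 = 18
  57 - 49 = 8
  58 - 57 = 1


Delta encoded: [5, 11, 15, 18, 8, 1]


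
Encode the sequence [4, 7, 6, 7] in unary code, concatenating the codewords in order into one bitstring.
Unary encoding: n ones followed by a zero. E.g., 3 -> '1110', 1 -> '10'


Encode each number as n ones followed by a terminating 0:
  4 -> 11110 (5 bits)
  7 -> 11111110 (8 bits)
  6 -> 1111110 (7 bits)
  7 -> 11111110 (8 bits)
Total length = 5 + 8 + 7 + 8 = 28 bits.

Unary([4, 7, 6, 7]) = 1111011111110111111011111110 (28 bits)


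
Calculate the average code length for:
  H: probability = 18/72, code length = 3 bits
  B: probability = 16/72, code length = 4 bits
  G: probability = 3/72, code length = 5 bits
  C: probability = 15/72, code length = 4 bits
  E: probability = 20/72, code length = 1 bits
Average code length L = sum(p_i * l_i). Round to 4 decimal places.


Weighted contributions p_i * l_i:
  H: (18/72) * 3 = 54/72
  B: (16/72) * 4 = 64/72
  G: (3/72) * 5 = 15/72
  C: (15/72) * 4 = 60/72
  E: (20/72) * 1 = 20/72
Sum = (54 + 64 + 15 + 60 + 20)/72 = 213/72

L = 213/72 = 2.9583 bits/symbol


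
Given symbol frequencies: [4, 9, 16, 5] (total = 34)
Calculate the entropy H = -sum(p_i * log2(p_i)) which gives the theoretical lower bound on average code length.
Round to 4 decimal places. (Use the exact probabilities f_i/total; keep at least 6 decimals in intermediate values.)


Per-symbol terms -p_i * log2(p_i) with p_i = f_i/34:
  p = 4/34 = 0.117647: log2(p) = -3.087463, -p*log2(p) = 0.363231
  p = 9/34 = 0.264706: log2(p) = -1.917538, -p*log2(p) = 0.507584
  p = 16/34 = 0.470588: log2(p) = -1.087463, -p*log2(p) = 0.511747
  p = 5/34 = 0.147059: log2(p) = -2.765535, -p*log2(p) = 0.406696
H = 0.363231 + 0.507584 + 0.511747 + 0.406696 = 1.789258

H = 1.7893 bits/symbol


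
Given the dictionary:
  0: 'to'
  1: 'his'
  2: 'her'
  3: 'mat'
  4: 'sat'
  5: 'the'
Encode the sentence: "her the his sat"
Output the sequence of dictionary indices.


Look up each word in the dictionary:
  'her' -> 2
  'the' -> 5
  'his' -> 1
  'sat' -> 4

Encoded: [2, 5, 1, 4]


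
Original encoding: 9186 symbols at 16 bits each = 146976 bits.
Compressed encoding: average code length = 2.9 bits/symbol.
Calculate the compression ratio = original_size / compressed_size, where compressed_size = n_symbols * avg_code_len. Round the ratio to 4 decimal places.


original_size = n_symbols * orig_bits = 9186 * 16 = 146976 bits
compressed_size = n_symbols * avg_code_len = 9186 * 2.9 = 26639.4 bits
ratio = original_size / compressed_size = 146976 / 26639.4 = 5.5172

Compression ratio = 5.5172


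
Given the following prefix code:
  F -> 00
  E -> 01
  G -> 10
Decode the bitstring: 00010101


Decoding step by step:
Bits 00 -> F
Bits 01 -> E
Bits 01 -> E
Bits 01 -> E


Decoded message: FEEE


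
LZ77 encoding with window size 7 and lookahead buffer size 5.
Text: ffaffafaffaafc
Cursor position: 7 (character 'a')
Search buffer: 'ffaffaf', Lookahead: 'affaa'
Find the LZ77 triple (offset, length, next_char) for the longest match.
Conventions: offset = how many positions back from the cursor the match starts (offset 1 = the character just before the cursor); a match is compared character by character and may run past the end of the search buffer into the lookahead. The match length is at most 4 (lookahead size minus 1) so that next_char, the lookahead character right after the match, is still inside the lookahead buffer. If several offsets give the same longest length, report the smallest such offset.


Try each offset into the search buffer:
  offset=1 (pos 6, char 'f'): match length 0
  offset=2 (pos 5, char 'a'): match length 2
  offset=3 (pos 4, char 'f'): match length 0
  offset=4 (pos 3, char 'f'): match length 0
  offset=5 (pos 2, char 'a'): match length 4
  offset=6 (pos 1, char 'f'): match length 0
  offset=7 (pos 0, char 'f'): match length 0
Longest match has length 4 at offset 5.
next_char = character at position 7 + 4 = 11 -> 'a'

Best match: offset=5, length=4 (matching 'affa' starting at position 2)
LZ77 triple: (5, 4, 'a')


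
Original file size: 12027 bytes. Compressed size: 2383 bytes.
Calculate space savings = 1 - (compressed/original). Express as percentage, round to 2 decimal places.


ratio = compressed/original = 2383/12027 = 0.198138
savings = 1 - ratio = 1 - 0.198138 = 0.801862
as a percentage: 0.801862 * 100 = 80.19%

Space savings = 1 - 2383/12027 = 80.19%


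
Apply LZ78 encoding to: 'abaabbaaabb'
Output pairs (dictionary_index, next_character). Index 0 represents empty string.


LZ78 encoding steps:
Dictionary: {0: ''}
Step 1: w='' (idx 0), next='a' -> output (0, 'a'), add 'a' as idx 1
Step 2: w='' (idx 0), next='b' -> output (0, 'b'), add 'b' as idx 2
Step 3: w='a' (idx 1), next='a' -> output (1, 'a'), add 'aa' as idx 3
Step 4: w='b' (idx 2), next='b' -> output (2, 'b'), add 'bb' as idx 4
Step 5: w='aa' (idx 3), next='a' -> output (3, 'a'), add 'aaa' as idx 5
Step 6: w='bb' (idx 4), end of input -> output (4, '')


Encoded: [(0, 'a'), (0, 'b'), (1, 'a'), (2, 'b'), (3, 'a'), (4, '')]


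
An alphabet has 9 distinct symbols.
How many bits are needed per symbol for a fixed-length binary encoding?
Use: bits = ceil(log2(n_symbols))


log2(9) = 3.1699
Bracket: 2^3 = 8 < 9 <= 2^4 = 16
So ceil(log2(9)) = 4

bits = ceil(log2(9)) = ceil(3.1699) = 4 bits


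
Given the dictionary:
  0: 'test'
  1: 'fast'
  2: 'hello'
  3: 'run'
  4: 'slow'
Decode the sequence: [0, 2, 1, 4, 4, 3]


Look up each index in the dictionary:
  0 -> 'test'
  2 -> 'hello'
  1 -> 'fast'
  4 -> 'slow'
  4 -> 'slow'
  3 -> 'run'

Decoded: "test hello fast slow slow run"


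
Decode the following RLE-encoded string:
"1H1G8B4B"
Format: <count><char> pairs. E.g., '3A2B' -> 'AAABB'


Expanding each <count><char> pair:
  1H -> 'H'
  1G -> 'G'
  8B -> 'BBBBBBBB'
  4B -> 'BBBB'

Decoded = HGBBBBBBBBBBBB


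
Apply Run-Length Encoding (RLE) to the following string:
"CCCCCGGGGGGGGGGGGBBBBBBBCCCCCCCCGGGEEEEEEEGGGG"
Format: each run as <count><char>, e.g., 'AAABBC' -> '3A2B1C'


Scanning runs left to right:
  i=0: run of 'C' x 5 -> '5C'
  i=5: run of 'G' x 12 -> '12G'
  i=17: run of 'B' x 7 -> '7B'
  i=24: run of 'C' x 8 -> '8C'
  i=32: run of 'G' x 3 -> '3G'
  i=35: run of 'E' x 7 -> '7E'
  i=42: run of 'G' x 4 -> '4G'

RLE = 5C12G7B8C3G7E4G


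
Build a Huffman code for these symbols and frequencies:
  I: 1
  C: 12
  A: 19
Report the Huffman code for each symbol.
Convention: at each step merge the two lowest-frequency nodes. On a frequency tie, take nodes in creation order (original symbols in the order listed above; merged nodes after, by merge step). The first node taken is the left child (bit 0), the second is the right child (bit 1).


Huffman tree construction:
Step 1: Merge I(1) + C(12) = 13
Step 2: Merge (I+C)(13) + A(19) = 32
Read each symbol's code off the tree from the root (left child = 0, right child = 1).

Codes:
  I: 00 (length 2)
  C: 01 (length 2)
  A: 1 (length 1)
Average code length: 45/32 = 1.4063 bits/symbol


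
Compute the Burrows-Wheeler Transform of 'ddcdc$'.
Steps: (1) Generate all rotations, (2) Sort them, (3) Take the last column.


Rotations (sorted):
  0: $ddcdc -> last char: c
  1: c$ddcd -> last char: d
  2: cdc$dd -> last char: d
  3: dc$ddc -> last char: c
  4: dcdc$d -> last char: d
  5: ddcdc$ -> last char: $


BWT = cddcd$


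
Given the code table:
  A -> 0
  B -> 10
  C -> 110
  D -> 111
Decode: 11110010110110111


Decoding:
111 -> D
10 -> B
0 -> A
10 -> B
110 -> C
110 -> C
111 -> D


Result: DBABCCD


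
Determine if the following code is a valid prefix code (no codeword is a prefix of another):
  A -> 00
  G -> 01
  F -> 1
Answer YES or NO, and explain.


Checking each pair (does one codeword prefix another?):
  A='00' vs G='01': no prefix
  A='00' vs F='1': no prefix
  G='01' vs A='00': no prefix
  G='01' vs F='1': no prefix
  F='1' vs A='00': no prefix
  F='1' vs G='01': no prefix
No violation found over all pairs.

YES -- this is a valid prefix code. No codeword is a prefix of any other codeword.


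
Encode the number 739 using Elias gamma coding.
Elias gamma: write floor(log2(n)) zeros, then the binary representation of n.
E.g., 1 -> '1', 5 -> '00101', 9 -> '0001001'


num_bits = floor(log2(739)) + 1 = 10
leading_zeros = num_bits - 1 = 9
binary(739) = 1011100011

Elias gamma(739) = '000000000' + '1011100011' = 0000000001011100011 (19 bits)


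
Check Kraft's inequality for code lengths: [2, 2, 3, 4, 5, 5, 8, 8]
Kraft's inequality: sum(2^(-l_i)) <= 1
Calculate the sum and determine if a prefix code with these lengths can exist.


Sum = 2^(-2) + 2^(-2) + 2^(-3) + 2^(-4) + 2^(-5) + 2^(-5) + 2^(-8) + 2^(-8)
    = 0.25 + 0.25 + 0.125 + 0.0625 + 0.03125 + 0.03125 + 0.00390625 + 0.00390625
    = 194/256 = 0.7578125
Since 0.7578125 <= 1, Kraft's inequality IS satisfied.
A prefix code with these lengths CAN exist.

Kraft sum = 0.7578125. Satisfied.


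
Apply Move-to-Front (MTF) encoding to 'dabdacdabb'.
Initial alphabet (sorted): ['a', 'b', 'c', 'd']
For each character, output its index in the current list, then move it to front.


MTF encoding:
'd': index 3 in ['a', 'b', 'c', 'd'] -> ['d', 'a', 'b', 'c']
'a': index 1 in ['d', 'a', 'b', 'c'] -> ['a', 'd', 'b', 'c']
'b': index 2 in ['a', 'd', 'b', 'c'] -> ['b', 'a', 'd', 'c']
'd': index 2 in ['b', 'a', 'd', 'c'] -> ['d', 'b', 'a', 'c']
'a': index 2 in ['d', 'b', 'a', 'c'] -> ['a', 'd', 'b', 'c']
'c': index 3 in ['a', 'd', 'b', 'c'] -> ['c', 'a', 'd', 'b']
'd': index 2 in ['c', 'a', 'd', 'b'] -> ['d', 'c', 'a', 'b']
'a': index 2 in ['d', 'c', 'a', 'b'] -> ['a', 'd', 'c', 'b']
'b': index 3 in ['a', 'd', 'c', 'b'] -> ['b', 'a', 'd', 'c']
'b': index 0 in ['b', 'a', 'd', 'c'] -> ['b', 'a', 'd', 'c']


Output: [3, 1, 2, 2, 2, 3, 2, 2, 3, 0]


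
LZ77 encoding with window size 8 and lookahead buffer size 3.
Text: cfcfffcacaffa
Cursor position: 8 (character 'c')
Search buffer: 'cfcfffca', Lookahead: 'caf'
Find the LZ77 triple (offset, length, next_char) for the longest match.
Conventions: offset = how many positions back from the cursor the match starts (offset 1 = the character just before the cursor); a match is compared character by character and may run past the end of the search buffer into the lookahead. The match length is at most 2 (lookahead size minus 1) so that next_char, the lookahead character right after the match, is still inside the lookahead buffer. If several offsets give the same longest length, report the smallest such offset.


Try each offset into the search buffer:
  offset=1 (pos 7, char 'a'): match length 0
  offset=2 (pos 6, char 'c'): match length 2
  offset=3 (pos 5, char 'f'): match length 0
  offset=4 (pos 4, char 'f'): match length 0
  offset=5 (pos 3, char 'f'): match length 0
  offset=6 (pos 2, char 'c'): match length 1
  offset=7 (pos 1, char 'f'): match length 0
  offset=8 (pos 0, char 'c'): match length 1
Longest match has length 2 at offset 2.
next_char = character at position 8 + 2 = 10 -> 'f'

Best match: offset=2, length=2 (matching 'ca' starting at position 6)
LZ77 triple: (2, 2, 'f')


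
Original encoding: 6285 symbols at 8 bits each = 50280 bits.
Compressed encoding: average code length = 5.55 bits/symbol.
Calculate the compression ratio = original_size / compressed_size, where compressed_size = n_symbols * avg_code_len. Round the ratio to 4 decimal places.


original_size = n_symbols * orig_bits = 6285 * 8 = 50280 bits
compressed_size = n_symbols * avg_code_len = 6285 * 5.55 = 34881.75 bits
ratio = original_size / compressed_size = 50280 / 34881.75 = 1.4414

Compression ratio = 1.4414


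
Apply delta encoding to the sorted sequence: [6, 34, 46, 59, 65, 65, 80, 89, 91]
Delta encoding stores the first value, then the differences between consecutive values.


First value: 6
Deltas:
  34 - 6 = 28
  46 - 34 = 12
  59 - 46 = 13
  65 - 59 = 6
  65 - 65 = 0
  80 - 65 = 15
  89 - 80 = 9
  91 - 89 = 2


Delta encoded: [6, 28, 12, 13, 6, 0, 15, 9, 2]


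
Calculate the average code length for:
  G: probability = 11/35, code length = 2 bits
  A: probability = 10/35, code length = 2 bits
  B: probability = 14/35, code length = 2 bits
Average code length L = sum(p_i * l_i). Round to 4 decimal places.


Weighted contributions p_i * l_i:
  G: (11/35) * 2 = 22/35
  A: (10/35) * 2 = 20/35
  B: (14/35) * 2 = 28/35
Sum = (22 + 20 + 28)/35 = 70/35

L = 70/35 = 2.0000 bits/symbol


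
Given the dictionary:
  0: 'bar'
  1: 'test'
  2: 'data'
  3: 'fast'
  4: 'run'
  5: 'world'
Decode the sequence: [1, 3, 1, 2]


Look up each index in the dictionary:
  1 -> 'test'
  3 -> 'fast'
  1 -> 'test'
  2 -> 'data'

Decoded: "test fast test data"


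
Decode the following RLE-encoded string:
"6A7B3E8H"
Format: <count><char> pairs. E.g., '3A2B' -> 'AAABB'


Expanding each <count><char> pair:
  6A -> 'AAAAAA'
  7B -> 'BBBBBBB'
  3E -> 'EEE'
  8H -> 'HHHHHHHH'

Decoded = AAAAAABBBBBBBEEEHHHHHHHH


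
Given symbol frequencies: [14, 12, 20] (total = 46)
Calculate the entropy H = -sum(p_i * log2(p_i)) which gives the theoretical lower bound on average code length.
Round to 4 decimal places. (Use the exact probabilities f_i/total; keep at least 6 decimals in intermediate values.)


Per-symbol terms -p_i * log2(p_i) with p_i = f_i/46:
  p = 14/46 = 0.304348: log2(p) = -1.716207, -p*log2(p) = 0.522324
  p = 12/46 = 0.260870: log2(p) = -1.938599, -p*log2(p) = 0.505722
  p = 20/46 = 0.434783: log2(p) = -1.201634, -p*log2(p) = 0.522450
H = 0.522324 + 0.505722 + 0.522450 = 1.550496

H = 1.5505 bits/symbol


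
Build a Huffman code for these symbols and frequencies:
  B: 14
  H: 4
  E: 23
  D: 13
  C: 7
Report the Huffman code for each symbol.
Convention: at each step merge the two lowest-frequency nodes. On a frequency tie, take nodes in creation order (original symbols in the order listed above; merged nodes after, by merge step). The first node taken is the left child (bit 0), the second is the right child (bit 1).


Huffman tree construction:
Step 1: Merge H(4) + C(7) = 11
Step 2: Merge (H+C)(11) + D(13) = 24
Step 3: Merge B(14) + E(23) = 37
Step 4: Merge ((H+C)+D)(24) + (B+E)(37) = 61
Read each symbol's code off the tree from the root (left child = 0, right child = 1).

Codes:
  B: 10 (length 2)
  H: 000 (length 3)
  E: 11 (length 2)
  D: 01 (length 2)
  C: 001 (length 3)
Average code length: 133/61 = 2.1803 bits/symbol


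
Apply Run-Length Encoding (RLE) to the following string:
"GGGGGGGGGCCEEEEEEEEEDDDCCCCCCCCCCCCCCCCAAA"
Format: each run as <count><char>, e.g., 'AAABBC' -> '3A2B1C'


Scanning runs left to right:
  i=0: run of 'G' x 9 -> '9G'
  i=9: run of 'C' x 2 -> '2C'
  i=11: run of 'E' x 9 -> '9E'
  i=20: run of 'D' x 3 -> '3D'
  i=23: run of 'C' x 16 -> '16C'
  i=39: run of 'A' x 3 -> '3A'

RLE = 9G2C9E3D16C3A


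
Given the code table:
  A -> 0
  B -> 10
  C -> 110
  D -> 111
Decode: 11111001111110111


Decoding:
111 -> D
110 -> C
0 -> A
111 -> D
111 -> D
0 -> A
111 -> D


Result: DCADDAD


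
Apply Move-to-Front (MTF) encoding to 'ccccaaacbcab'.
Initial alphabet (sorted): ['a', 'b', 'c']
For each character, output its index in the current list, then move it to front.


MTF encoding:
'c': index 2 in ['a', 'b', 'c'] -> ['c', 'a', 'b']
'c': index 0 in ['c', 'a', 'b'] -> ['c', 'a', 'b']
'c': index 0 in ['c', 'a', 'b'] -> ['c', 'a', 'b']
'c': index 0 in ['c', 'a', 'b'] -> ['c', 'a', 'b']
'a': index 1 in ['c', 'a', 'b'] -> ['a', 'c', 'b']
'a': index 0 in ['a', 'c', 'b'] -> ['a', 'c', 'b']
'a': index 0 in ['a', 'c', 'b'] -> ['a', 'c', 'b']
'c': index 1 in ['a', 'c', 'b'] -> ['c', 'a', 'b']
'b': index 2 in ['c', 'a', 'b'] -> ['b', 'c', 'a']
'c': index 1 in ['b', 'c', 'a'] -> ['c', 'b', 'a']
'a': index 2 in ['c', 'b', 'a'] -> ['a', 'c', 'b']
'b': index 2 in ['a', 'c', 'b'] -> ['b', 'a', 'c']


Output: [2, 0, 0, 0, 1, 0, 0, 1, 2, 1, 2, 2]


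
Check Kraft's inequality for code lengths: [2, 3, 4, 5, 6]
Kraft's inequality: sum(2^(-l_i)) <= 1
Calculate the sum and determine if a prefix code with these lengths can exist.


Sum = 2^(-2) + 2^(-3) + 2^(-4) + 2^(-5) + 2^(-6)
    = 0.25 + 0.125 + 0.0625 + 0.03125 + 0.015625
    = 31/64 = 0.484375
Since 0.484375 <= 1, Kraft's inequality IS satisfied.
A prefix code with these lengths CAN exist.

Kraft sum = 0.484375. Satisfied.


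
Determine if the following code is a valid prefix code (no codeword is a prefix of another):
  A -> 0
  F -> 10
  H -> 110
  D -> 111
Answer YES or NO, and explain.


Checking each pair (does one codeword prefix another?):
  A='0' vs F='10': no prefix
  A='0' vs H='110': no prefix
  A='0' vs D='111': no prefix
  F='10' vs A='0': no prefix
  F='10' vs H='110': no prefix
  F='10' vs D='111': no prefix
  H='110' vs A='0': no prefix
  H='110' vs F='10': no prefix
  H='110' vs D='111': no prefix
  D='111' vs A='0': no prefix
  D='111' vs F='10': no prefix
  D='111' vs H='110': no prefix
No violation found over all pairs.

YES -- this is a valid prefix code. No codeword is a prefix of any other codeword.


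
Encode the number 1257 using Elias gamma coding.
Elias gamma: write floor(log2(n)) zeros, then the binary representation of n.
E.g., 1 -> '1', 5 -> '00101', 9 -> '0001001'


num_bits = floor(log2(1257)) + 1 = 11
leading_zeros = num_bits - 1 = 10
binary(1257) = 10011101001

Elias gamma(1257) = '0000000000' + '10011101001' = 000000000010011101001 (21 bits)


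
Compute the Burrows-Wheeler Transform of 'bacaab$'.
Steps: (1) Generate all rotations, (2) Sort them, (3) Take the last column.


Rotations (sorted):
  0: $bacaab -> last char: b
  1: aab$bac -> last char: c
  2: ab$baca -> last char: a
  3: acaab$b -> last char: b
  4: b$bacaa -> last char: a
  5: bacaab$ -> last char: $
  6: caab$ba -> last char: a


BWT = bcaba$a


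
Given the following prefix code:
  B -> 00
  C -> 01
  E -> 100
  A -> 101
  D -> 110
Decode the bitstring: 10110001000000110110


Decoding step by step:
Bits 101 -> A
Bits 100 -> E
Bits 01 -> C
Bits 00 -> B
Bits 00 -> B
Bits 00 -> B
Bits 110 -> D
Bits 110 -> D


Decoded message: AECBBBDD


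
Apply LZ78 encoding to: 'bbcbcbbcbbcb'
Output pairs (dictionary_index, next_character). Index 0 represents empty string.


LZ78 encoding steps:
Dictionary: {0: ''}
Step 1: w='' (idx 0), next='b' -> output (0, 'b'), add 'b' as idx 1
Step 2: w='b' (idx 1), next='c' -> output (1, 'c'), add 'bc' as idx 2
Step 3: w='bc' (idx 2), next='b' -> output (2, 'b'), add 'bcb' as idx 3
Step 4: w='bcb' (idx 3), next='b' -> output (3, 'b'), add 'bcbb' as idx 4
Step 5: w='' (idx 0), next='c' -> output (0, 'c'), add 'c' as idx 5
Step 6: w='b' (idx 1), end of input -> output (1, '')


Encoded: [(0, 'b'), (1, 'c'), (2, 'b'), (3, 'b'), (0, 'c'), (1, '')]


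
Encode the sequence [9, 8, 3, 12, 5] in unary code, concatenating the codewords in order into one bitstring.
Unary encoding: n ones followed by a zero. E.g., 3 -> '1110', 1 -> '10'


Encode each number as n ones followed by a terminating 0:
  9 -> 1111111110 (10 bits)
  8 -> 111111110 (9 bits)
  3 -> 1110 (4 bits)
  12 -> 1111111111110 (13 bits)
  5 -> 111110 (6 bits)
Total length = 10 + 9 + 4 + 13 + 6 = 42 bits.

Unary([9, 8, 3, 12, 5]) = 111111111011111111011101111111111110111110 (42 bits)


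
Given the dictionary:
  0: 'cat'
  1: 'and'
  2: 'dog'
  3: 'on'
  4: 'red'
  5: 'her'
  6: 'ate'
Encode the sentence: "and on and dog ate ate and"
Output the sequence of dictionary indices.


Look up each word in the dictionary:
  'and' -> 1
  'on' -> 3
  'and' -> 1
  'dog' -> 2
  'ate' -> 6
  'ate' -> 6
  'and' -> 1

Encoded: [1, 3, 1, 2, 6, 6, 1]


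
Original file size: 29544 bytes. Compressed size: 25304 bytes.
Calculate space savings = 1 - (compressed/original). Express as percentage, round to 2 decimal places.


ratio = compressed/original = 25304/29544 = 0.856485
savings = 1 - ratio = 1 - 0.856485 = 0.143515
as a percentage: 0.143515 * 100 = 14.35%

Space savings = 1 - 25304/29544 = 14.35%


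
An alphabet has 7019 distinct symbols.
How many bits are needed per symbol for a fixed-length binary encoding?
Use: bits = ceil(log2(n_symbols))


log2(7019) = 12.777
Bracket: 2^12 = 4096 < 7019 <= 2^13 = 8192
So ceil(log2(7019)) = 13

bits = ceil(log2(7019)) = ceil(12.777) = 13 bits


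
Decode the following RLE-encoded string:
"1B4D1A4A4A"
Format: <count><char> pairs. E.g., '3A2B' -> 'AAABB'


Expanding each <count><char> pair:
  1B -> 'B'
  4D -> 'DDDD'
  1A -> 'A'
  4A -> 'AAAA'
  4A -> 'AAAA'

Decoded = BDDDDAAAAAAAAA


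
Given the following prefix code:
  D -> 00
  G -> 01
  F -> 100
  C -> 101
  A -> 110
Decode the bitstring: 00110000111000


Decoding step by step:
Bits 00 -> D
Bits 110 -> A
Bits 00 -> D
Bits 01 -> G
Bits 110 -> A
Bits 00 -> D


Decoded message: DADGAD


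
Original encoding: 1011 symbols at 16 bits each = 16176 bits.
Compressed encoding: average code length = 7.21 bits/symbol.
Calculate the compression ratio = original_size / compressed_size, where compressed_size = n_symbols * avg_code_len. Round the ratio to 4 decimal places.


original_size = n_symbols * orig_bits = 1011 * 16 = 16176 bits
compressed_size = n_symbols * avg_code_len = 1011 * 7.21 = 7289.31 bits
ratio = original_size / compressed_size = 16176 / 7289.31 = 2.2191

Compression ratio = 2.2191


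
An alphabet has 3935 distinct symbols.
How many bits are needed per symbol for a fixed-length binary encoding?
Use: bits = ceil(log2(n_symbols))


log2(3935) = 11.9421
Bracket: 2^11 = 2048 < 3935 <= 2^12 = 4096
So ceil(log2(3935)) = 12

bits = ceil(log2(3935)) = ceil(11.9421) = 12 bits


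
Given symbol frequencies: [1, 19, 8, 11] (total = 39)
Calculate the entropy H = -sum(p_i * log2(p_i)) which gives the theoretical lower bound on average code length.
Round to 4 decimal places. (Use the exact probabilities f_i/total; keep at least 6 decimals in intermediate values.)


Per-symbol terms -p_i * log2(p_i) with p_i = f_i/39:
  p = 1/39 = 0.025641: log2(p) = -5.285402, -p*log2(p) = 0.135523
  p = 19/39 = 0.487179: log2(p) = -1.037475, -p*log2(p) = 0.505436
  p = 8/39 = 0.205128: log2(p) = -2.285402, -p*log2(p) = 0.468800
  p = 11/39 = 0.282051: log2(p) = -1.825971, -p*log2(p) = 0.515017
H = 0.135523 + 0.505436 + 0.468800 + 0.515017 = 1.624776

H = 1.6248 bits/symbol


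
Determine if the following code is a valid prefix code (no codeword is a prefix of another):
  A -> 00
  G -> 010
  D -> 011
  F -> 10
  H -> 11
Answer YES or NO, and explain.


Checking each pair (does one codeword prefix another?):
  A='00' vs G='010': no prefix
  A='00' vs D='011': no prefix
  A='00' vs F='10': no prefix
  A='00' vs H='11': no prefix
  G='010' vs A='00': no prefix
  G='010' vs D='011': no prefix
  G='010' vs F='10': no prefix
  G='010' vs H='11': no prefix
  D='011' vs A='00': no prefix
  D='011' vs G='010': no prefix
  D='011' vs F='10': no prefix
  D='011' vs H='11': no prefix
  F='10' vs A='00': no prefix
  F='10' vs G='010': no prefix
  F='10' vs D='011': no prefix
  F='10' vs H='11': no prefix
  H='11' vs A='00': no prefix
  H='11' vs G='010': no prefix
  H='11' vs D='011': no prefix
  H='11' vs F='10': no prefix
No violation found over all pairs.

YES -- this is a valid prefix code. No codeword is a prefix of any other codeword.


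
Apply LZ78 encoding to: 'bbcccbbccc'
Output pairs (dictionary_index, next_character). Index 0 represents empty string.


LZ78 encoding steps:
Dictionary: {0: ''}
Step 1: w='' (idx 0), next='b' -> output (0, 'b'), add 'b' as idx 1
Step 2: w='b' (idx 1), next='c' -> output (1, 'c'), add 'bc' as idx 2
Step 3: w='' (idx 0), next='c' -> output (0, 'c'), add 'c' as idx 3
Step 4: w='c' (idx 3), next='b' -> output (3, 'b'), add 'cb' as idx 4
Step 5: w='bc' (idx 2), next='c' -> output (2, 'c'), add 'bcc' as idx 5
Step 6: w='c' (idx 3), end of input -> output (3, '')


Encoded: [(0, 'b'), (1, 'c'), (0, 'c'), (3, 'b'), (2, 'c'), (3, '')]


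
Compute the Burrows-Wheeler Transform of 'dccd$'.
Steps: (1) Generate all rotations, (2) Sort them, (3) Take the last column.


Rotations (sorted):
  0: $dccd -> last char: d
  1: ccd$d -> last char: d
  2: cd$dc -> last char: c
  3: d$dcc -> last char: c
  4: dccd$ -> last char: $


BWT = ddcc$


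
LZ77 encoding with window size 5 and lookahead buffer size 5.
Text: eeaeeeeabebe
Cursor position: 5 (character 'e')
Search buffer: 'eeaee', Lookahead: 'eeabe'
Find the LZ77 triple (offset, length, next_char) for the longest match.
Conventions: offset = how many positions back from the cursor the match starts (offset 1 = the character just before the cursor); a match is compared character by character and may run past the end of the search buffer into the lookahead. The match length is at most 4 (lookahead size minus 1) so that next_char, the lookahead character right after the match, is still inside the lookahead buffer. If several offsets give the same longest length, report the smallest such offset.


Try each offset into the search buffer:
  offset=1 (pos 4, char 'e'): match length 2
  offset=2 (pos 3, char 'e'): match length 2
  offset=3 (pos 2, char 'a'): match length 0
  offset=4 (pos 1, char 'e'): match length 1
  offset=5 (pos 0, char 'e'): match length 3
Longest match has length 3 at offset 5.
next_char = character at position 5 + 3 = 8 -> 'b'

Best match: offset=5, length=3 (matching 'eea' starting at position 0)
LZ77 triple: (5, 3, 'b')


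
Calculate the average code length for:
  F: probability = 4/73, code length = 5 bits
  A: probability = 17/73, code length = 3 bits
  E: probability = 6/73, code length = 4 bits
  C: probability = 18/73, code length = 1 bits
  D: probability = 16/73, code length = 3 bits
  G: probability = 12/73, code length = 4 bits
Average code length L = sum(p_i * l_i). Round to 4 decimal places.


Weighted contributions p_i * l_i:
  F: (4/73) * 5 = 20/73
  A: (17/73) * 3 = 51/73
  E: (6/73) * 4 = 24/73
  C: (18/73) * 1 = 18/73
  D: (16/73) * 3 = 48/73
  G: (12/73) * 4 = 48/73
Sum = (20 + 51 + 24 + 18 + 48 + 48)/73 = 209/73

L = 209/73 = 2.8630 bits/symbol


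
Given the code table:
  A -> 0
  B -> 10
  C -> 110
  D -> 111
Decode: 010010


Decoding:
0 -> A
10 -> B
0 -> A
10 -> B


Result: ABAB


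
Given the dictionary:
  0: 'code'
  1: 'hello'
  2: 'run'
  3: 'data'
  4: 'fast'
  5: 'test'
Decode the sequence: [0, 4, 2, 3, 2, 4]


Look up each index in the dictionary:
  0 -> 'code'
  4 -> 'fast'
  2 -> 'run'
  3 -> 'data'
  2 -> 'run'
  4 -> 'fast'

Decoded: "code fast run data run fast"


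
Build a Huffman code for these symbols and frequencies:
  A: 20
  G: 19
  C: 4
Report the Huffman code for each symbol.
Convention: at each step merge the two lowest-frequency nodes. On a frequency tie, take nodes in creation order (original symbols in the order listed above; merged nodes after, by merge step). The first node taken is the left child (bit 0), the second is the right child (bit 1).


Huffman tree construction:
Step 1: Merge C(4) + G(19) = 23
Step 2: Merge A(20) + (C+G)(23) = 43
Read each symbol's code off the tree from the root (left child = 0, right child = 1).

Codes:
  A: 0 (length 1)
  G: 11 (length 2)
  C: 10 (length 2)
Average code length: 66/43 = 1.5349 bits/symbol


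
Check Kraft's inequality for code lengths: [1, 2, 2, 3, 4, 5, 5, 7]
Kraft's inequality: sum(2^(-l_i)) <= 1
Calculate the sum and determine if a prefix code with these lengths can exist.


Sum = 2^(-1) + 2^(-2) + 2^(-2) + 2^(-3) + 2^(-4) + 2^(-5) + 2^(-5) + 2^(-7)
    = 0.5 + 0.25 + 0.25 + 0.125 + 0.0625 + 0.03125 + 0.03125 + 0.0078125
    = 161/128 = 1.2578125
Since 1.2578125 > 1, Kraft's inequality is NOT satisfied.
A prefix code with these lengths CANNOT exist.

Kraft sum = 1.2578125. Not satisfied.


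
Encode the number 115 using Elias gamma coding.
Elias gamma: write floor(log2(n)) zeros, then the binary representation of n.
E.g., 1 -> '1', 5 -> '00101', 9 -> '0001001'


num_bits = floor(log2(115)) + 1 = 7
leading_zeros = num_bits - 1 = 6
binary(115) = 1110011

Elias gamma(115) = '000000' + '1110011' = 0000001110011 (13 bits)


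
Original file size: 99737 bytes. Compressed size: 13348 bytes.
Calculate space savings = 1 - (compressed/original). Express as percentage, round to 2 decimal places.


ratio = compressed/original = 13348/99737 = 0.133832
savings = 1 - ratio = 1 - 0.133832 = 0.866168
as a percentage: 0.866168 * 100 = 86.62%

Space savings = 1 - 13348/99737 = 86.62%
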